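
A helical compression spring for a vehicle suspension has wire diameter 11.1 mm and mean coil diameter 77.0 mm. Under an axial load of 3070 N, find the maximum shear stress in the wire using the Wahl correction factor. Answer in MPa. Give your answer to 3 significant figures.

535 MPa

Spring index C = D/d = 77.0/11.1 = 6.9369
K_W = (4C−1)/(4C−4) + 0.615/C = 26.748/23.748 + 0.0887 = 1.2150
τ₀ = 8FD/(πd³) = 8·3070·77.0/(π·11.1³) = 1.89112e+06/4296.5 = 440.15 MPa
τ_max = K·τ₀ = 1.2150 × 440.15 = 534.77 MPa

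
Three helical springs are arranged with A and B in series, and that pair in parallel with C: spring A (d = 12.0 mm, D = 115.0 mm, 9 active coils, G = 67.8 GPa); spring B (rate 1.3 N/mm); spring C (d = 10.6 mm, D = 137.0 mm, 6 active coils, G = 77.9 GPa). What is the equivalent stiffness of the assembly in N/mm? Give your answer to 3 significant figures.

9.15 N/mm

k_A = Gd⁴/(8D³N_a) = (67.8×10³)(12.0⁴)/(8·115.0³·9) = 12.839 N/mm
k_C = Gd⁴/(8D³N_a) = (77.9×10³)(10.6⁴)/(8·137.0³·6) = 7.9682 N/mm
Springs A,B series: k_AB = 1/(1/12.839+1/1.3) = 1.1805 N/mm; parallel with C: k_eq = 1.1805+7.9682 = 9.1486 N/mm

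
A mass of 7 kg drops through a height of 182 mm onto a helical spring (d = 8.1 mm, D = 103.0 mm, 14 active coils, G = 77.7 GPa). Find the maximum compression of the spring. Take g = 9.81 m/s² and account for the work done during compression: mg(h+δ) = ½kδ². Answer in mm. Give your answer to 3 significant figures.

k = Gd⁴/(8D³N_a) = (77.7×10³)(8.1⁴)/(8·103.0³·14) = 2.7329 N/mm
W = mg = 7 × 9.81 = 68.67 N
½kδ² − Wδ − Wh = 0 → δ = (W + √(W² + 2kWh))/k
δ = (68.67 + √(4715.6 + 68312.4))/2.7329 = (68.67 + 270.24)/2.7329 = 124.01 mm

124 mm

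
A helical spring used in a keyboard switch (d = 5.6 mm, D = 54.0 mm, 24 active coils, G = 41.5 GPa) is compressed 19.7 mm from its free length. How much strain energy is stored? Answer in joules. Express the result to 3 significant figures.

0.262 J

k = Gd⁴/(8D³N_a) = (41.5×10³)(5.6⁴)/(8·54.0³·24) = 1.35 N/mm
U = ½kδ² = 0.5 × 1.35 × 19.7² = 261.95 N·mm = 0.26195 J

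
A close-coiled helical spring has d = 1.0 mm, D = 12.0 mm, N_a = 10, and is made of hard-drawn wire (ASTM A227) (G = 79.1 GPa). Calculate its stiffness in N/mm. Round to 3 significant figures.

0.572 N/mm

k = Gd⁴/(8D³N_a) = (79.1×10³ × 1.0⁴) / (8 × 12.0³ × 10)
  = 79100 / 138240 = 0.57219 N/mm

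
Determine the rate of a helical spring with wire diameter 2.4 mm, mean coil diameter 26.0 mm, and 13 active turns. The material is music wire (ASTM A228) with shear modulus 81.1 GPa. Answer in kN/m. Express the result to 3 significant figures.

k = Gd⁴/(8D³N_a) = (81.1×10³ × 2.4⁴) / (8 × 26.0³ × 13)
  = 2.6907e+06 / 1.8279e+06 = 1.472 N/mm

1.47 kN/m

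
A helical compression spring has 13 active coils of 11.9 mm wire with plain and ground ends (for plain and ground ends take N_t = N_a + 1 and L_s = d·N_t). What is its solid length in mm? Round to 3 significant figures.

plain and ground ends: N_t = N_a + 1 = 13 + 1 = 14
L_s = d·N_t = 11.9 × 14 = 166.6 mm

167 mm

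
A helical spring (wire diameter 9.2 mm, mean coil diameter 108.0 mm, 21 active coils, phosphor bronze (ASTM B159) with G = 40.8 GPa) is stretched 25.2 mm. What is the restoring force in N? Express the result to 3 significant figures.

k = Gd⁴/(8D³N_a) = (40.8×10³)(9.2⁴)/(8·108.0³·21) = 1.3811 N/mm
F = k·δ = 1.3811 × 25.2 = 34.804 N

34.8 N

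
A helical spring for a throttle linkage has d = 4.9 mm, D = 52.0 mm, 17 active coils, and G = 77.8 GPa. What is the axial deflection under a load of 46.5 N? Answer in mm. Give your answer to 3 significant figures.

19.8 mm

k = Gd⁴/(8D³N_a) = (77.8×10³)(4.9⁴)/(8·52.0³·17) = 2.3454 N/mm
δ = F/k = 46.5 / 2.3454 = 19.826 mm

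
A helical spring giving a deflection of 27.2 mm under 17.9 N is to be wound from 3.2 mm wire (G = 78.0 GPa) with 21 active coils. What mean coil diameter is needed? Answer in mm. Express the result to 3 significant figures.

42.0 mm

Required rate k = F/δ = 17.9/27.2 = 0.65809 N/mm
D = (Gd⁴/(8N_a·k))^(1/3) = (78.0×10³·3.2⁴/(8·21·0.65809))^(1/3)
  = (73977.7)^(1/3) = 41.9792 mm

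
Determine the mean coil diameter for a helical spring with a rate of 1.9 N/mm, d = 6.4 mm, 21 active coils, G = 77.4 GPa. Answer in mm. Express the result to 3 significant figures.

74.1 mm

D = (Gd⁴/(8N_a·k))^(1/3) = (77.4×10³·6.4⁴/(8·21·1.9))^(1/3)
  = (406816)^(1/3) = 74.0968 mm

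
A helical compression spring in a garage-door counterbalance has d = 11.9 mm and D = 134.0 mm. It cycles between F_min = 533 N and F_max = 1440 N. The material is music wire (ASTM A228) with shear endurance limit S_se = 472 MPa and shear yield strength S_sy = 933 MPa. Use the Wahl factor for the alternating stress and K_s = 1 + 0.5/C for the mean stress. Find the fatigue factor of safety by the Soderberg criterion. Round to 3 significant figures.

C = D/d = 134.0/11.9 = 11.2605; K_W = (4C−1)/(4C−4)+0.615/C = 1.1277; K_s = 1+0.5/C = 1.0444
F_a = (F_max−F_min)/2 = 453.5 N; F_m = (F_max+F_min)/2 = 986.5 N
τ_a = K_W·8F_aD/(πd³) = 1.1277 × 91.829 = 103.56 MPa
τ_m = K_s·8F_mD/(πd³) = 1.0444 × 199.76 = 208.63 MPa
Soderberg: 1/n_f = τ_a/S_se + τ_m/S_sy = 103.56/472 + 208.63/933 = 0.21940 + 0.22361 = 0.44301
n_f = 1/0.44301 = 2.257

2.26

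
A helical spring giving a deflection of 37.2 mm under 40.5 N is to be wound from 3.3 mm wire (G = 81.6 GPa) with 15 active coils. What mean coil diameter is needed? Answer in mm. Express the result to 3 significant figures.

42.0 mm

Required rate k = F/δ = 40.5/37.2 = 1.0887 N/mm
D = (Gd⁴/(8N_a·k))^(1/3) = (81.6×10³·3.3⁴/(8·15·1.0887))^(1/3)
  = (74071.7)^(1/3) = 41.9969 mm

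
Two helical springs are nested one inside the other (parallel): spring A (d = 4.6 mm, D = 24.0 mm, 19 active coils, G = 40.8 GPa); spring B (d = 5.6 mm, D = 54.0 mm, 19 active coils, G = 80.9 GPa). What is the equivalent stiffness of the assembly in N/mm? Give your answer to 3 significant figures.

12.0 N/mm

k_A = Gd⁴/(8D³N_a) = (40.8×10³)(4.6⁴)/(8·24.0³·19) = 8.6939 N/mm
k_B = Gd⁴/(8D³N_a) = (80.9×10³)(5.6⁴)/(8·54.0³·19) = 3.3241 N/mm
Parallel: k_eq = 8.6939 + 3.3241 = 12.018 N/mm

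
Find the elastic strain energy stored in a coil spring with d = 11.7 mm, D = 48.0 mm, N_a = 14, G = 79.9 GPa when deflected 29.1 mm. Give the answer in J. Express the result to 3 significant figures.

51.2 J

k = Gd⁴/(8D³N_a) = (79.9×10³)(11.7⁴)/(8·48.0³·14) = 120.88 N/mm
U = ½kδ² = 0.5 × 120.88 × 29.1² = 51180 N·mm = 51.18 J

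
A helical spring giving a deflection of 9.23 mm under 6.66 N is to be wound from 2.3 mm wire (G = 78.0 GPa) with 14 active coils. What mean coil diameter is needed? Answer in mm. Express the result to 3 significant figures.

Required rate k = F/δ = 6.66/9.23 = 0.72156 N/mm
D = (Gd⁴/(8N_a·k))^(1/3) = (78.0×10³·2.3⁴/(8·14·0.72156))^(1/3)
  = (27009.4)^(1/3) = 30.0035 mm

30.0 mm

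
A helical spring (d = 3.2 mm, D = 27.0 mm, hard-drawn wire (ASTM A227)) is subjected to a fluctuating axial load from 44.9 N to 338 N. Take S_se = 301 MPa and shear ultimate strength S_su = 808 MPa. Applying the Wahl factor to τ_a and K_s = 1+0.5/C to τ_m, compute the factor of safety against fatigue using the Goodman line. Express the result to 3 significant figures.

0.579

C = D/d = 27.0/3.2 = 8.4375; K_W = (4C−1)/(4C−4)+0.615/C = 1.1737; K_s = 1+0.5/C = 1.0593
F_a = (F_max−F_min)/2 = 146.55 N; F_m = (F_max+F_min)/2 = 191.45 N
τ_a = K_W·8F_aD/(πd³) = 1.1737 × 307.5 = 360.92 MPa
τ_m = K_s·8F_mD/(πd³) = 1.0593 × 401.71 = 425.51 MPa
Goodman: 1/n_f = τ_a/S_se + τ_m/S_su = 360.92/301 + 425.51/808 = 1.19906 + 0.52662 = 1.7257
n_f = 1/1.7257 = 0.5795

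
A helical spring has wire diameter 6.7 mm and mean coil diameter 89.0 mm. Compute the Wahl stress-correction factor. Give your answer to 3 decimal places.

C = D/d = 89.0/6.7 = 13.2836
K_W = (4C−1)/(4C−4) + 0.615/C = 52.134/49.134 + 0.0463 = 1.1074

1.107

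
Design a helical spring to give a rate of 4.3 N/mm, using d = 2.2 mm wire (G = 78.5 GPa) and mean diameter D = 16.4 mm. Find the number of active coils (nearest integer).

12

N_a = Gd⁴/(8D³k) = (78.5×10³ × 2.2⁴)/(8 × 16.4³ × 4.3)
    = 1.83891e+06 / 151736 = 12.12 → 12 coils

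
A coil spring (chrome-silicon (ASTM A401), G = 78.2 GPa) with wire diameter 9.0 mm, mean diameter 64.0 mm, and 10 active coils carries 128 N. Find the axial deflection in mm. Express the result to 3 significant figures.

5.23 mm

k = Gd⁴/(8D³N_a) = (78.2×10³)(9.0⁴)/(8·64.0³·10) = 24.465 N/mm
δ = F/k = 128 / 24.465 = 5.2319 mm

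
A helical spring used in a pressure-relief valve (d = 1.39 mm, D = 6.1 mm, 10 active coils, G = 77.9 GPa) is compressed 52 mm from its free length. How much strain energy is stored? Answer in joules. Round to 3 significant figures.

21.7 J

k = Gd⁴/(8D³N_a) = (77.9×10³)(1.39⁴)/(8·6.1³·10) = 16.015 N/mm
U = ½kδ² = 0.5 × 16.015 × 52² = 21652 N·mm = 21.652 J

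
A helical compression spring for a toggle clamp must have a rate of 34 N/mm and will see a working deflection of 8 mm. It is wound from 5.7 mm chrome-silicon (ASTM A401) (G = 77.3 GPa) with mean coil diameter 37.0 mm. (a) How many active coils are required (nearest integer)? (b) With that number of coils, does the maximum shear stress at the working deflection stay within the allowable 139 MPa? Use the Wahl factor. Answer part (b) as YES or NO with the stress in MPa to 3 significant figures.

N_a = Gd⁴/(8D³k) = (77.3×10³)(5.7⁴)/(8·37.0³·34) = 5.922 → N_a = 6
Actual rate k = Gd⁴/(8D³·6) = 33.561 N/mm
Working load F = kδ = 33.561·8 = 268.49 N
C = 37.0/5.7 = 6.4912; K_W = (4C−1)/(4C−4)+0.615/C = 1.2313
τ_max = K_W·8FD/(πd³) = 1.2313·136.6 = 168.19 MPa
τ_max > 139 MPa → exceeds allowable

(a) 6 coils; (b) NO, τ_max = 168 MPa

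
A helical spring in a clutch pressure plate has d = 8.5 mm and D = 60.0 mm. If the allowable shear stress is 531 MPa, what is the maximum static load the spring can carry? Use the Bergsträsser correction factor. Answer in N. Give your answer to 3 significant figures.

1780 N

C = D/d = 60.0/8.5 = 7.0588
K_B = (4C+2)/(4C−3) = 30.235/25.235 = 1.1981
τ_max = K·8FD/(πd³) → F_max = τ_allow·πd³/(8DK)
F_max = 531·π·8.5³/(8·60.0·1.1981) = 1.0245e+06/575.1 = 1781.4 N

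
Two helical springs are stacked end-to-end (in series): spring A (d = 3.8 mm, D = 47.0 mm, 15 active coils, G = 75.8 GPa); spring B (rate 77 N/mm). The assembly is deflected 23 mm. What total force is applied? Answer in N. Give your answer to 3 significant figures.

28.7 N

k_A = Gd⁴/(8D³N_a) = (75.8×10³)(3.8⁴)/(8·47.0³·15) = 1.2686 N/mm
Series: 1/k_eq = 1/1.2686 + 1/77 = 0.80125; k_eq = 1.248 N/mm
F = k_eq·δ = 1.248·23 = 28.705 N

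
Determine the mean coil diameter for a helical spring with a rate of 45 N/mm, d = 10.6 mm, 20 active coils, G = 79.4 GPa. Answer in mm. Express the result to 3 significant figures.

51.8 mm

D = (Gd⁴/(8N_a·k))^(1/3) = (79.4×10³·10.6⁴/(8·20·45))^(1/3)
  = (139223)^(1/3) = 51.8287 mm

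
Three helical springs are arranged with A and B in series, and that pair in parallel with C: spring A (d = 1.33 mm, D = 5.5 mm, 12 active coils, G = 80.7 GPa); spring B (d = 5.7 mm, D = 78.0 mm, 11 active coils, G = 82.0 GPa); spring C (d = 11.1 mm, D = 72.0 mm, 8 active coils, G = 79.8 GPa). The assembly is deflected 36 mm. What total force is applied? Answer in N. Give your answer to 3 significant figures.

1890 N

k_A = Gd⁴/(8D³N_a) = (80.7×10³)(1.33⁴)/(8·5.5³·12) = 15.81 N/mm
k_B = Gd⁴/(8D³N_a) = (82.0×10³)(5.7⁴)/(8·78.0³·11) = 2.0727 N/mm
k_C = Gd⁴/(8D³N_a) = (79.8×10³)(11.1⁴)/(8·72.0³·8) = 50.713 N/mm
Springs A,B series: k_AB = 1/(1/15.81+1/2.0727) = 1.8325 N/mm; parallel with C: k_eq = 1.8325+50.713 = 52.545 N/mm
F = k_eq·δ = 52.545·36 = 1891.6 N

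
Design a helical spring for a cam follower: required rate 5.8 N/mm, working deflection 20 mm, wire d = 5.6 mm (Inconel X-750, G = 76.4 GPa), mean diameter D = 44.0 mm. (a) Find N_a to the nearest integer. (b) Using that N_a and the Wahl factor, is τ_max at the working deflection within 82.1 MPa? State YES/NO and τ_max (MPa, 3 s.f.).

N_a = Gd⁴/(8D³k) = (76.4×10³)(5.6⁴)/(8·44.0³·5.8) = 19.01 → N_a = 19
Actual rate k = Gd⁴/(8D³·19) = 5.8029 N/mm
Working load F = kδ = 5.8029·20 = 116.06 N
C = 44.0/5.6 = 7.8571; K_W = (4C−1)/(4C−4)+0.615/C = 1.1876
τ_max = K_W·8FD/(πd³) = 1.1876·74.046 = 87.941 MPa
τ_max > 82.1 MPa → exceeds allowable

(a) 19 coils; (b) NO, τ_max = 87.9 MPa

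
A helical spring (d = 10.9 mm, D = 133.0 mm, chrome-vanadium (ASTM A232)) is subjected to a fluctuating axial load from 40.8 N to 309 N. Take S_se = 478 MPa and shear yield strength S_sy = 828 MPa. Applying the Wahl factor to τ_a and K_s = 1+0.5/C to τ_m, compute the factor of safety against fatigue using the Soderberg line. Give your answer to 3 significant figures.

7.17

C = D/d = 133.0/10.9 = 12.2018; K_W = (4C−1)/(4C−4)+0.615/C = 1.1174; K_s = 1+0.5/C = 1.0410
F_a = (F_max−F_min)/2 = 134.1 N; F_m = (F_max+F_min)/2 = 174.9 N
τ_a = K_W·8F_aD/(πd³) = 1.1174 × 35.07 = 39.186 MPa
τ_m = K_s·8F_mD/(πd³) = 1.0410 × 45.741 = 47.615 MPa
Soderberg: 1/n_f = τ_a/S_se + τ_m/S_sy = 39.186/478 + 47.615/828 = 0.08198 + 0.05751 = 0.13949
n_f = 1/0.13949 = 7.169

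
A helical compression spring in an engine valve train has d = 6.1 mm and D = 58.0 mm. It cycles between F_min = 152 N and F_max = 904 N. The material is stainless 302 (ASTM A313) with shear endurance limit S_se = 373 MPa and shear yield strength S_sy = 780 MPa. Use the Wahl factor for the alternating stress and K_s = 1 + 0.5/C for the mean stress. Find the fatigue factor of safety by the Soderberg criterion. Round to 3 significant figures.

0.820

C = D/d = 58.0/6.1 = 9.5082; K_W = (4C−1)/(4C−4)+0.615/C = 1.1528; K_s = 1+0.5/C = 1.0526
F_a = (F_max−F_min)/2 = 376 N; F_m = (F_max+F_min)/2 = 528 N
τ_a = K_W·8F_aD/(πd³) = 1.1528 × 244.66 = 282.05 MPa
τ_m = K_s·8F_mD/(πd³) = 1.0526 × 343.57 = 361.63 MPa
Soderberg: 1/n_f = τ_a/S_se + τ_m/S_sy = 282.05/373 + 361.63/780 = 0.75618 + 0.46363 = 1.2198
n_f = 1/1.2198 = 0.8198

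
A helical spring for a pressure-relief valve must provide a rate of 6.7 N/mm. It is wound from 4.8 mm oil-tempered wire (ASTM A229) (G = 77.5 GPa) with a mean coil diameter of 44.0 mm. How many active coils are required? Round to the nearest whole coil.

N_a = Gd⁴/(8D³k) = (77.5×10³ × 4.8⁴)/(8 × 44.0³ × 6.7)
    = 4.11402e+07 / 4.56586e+06 = 9.01 → 9 coils

9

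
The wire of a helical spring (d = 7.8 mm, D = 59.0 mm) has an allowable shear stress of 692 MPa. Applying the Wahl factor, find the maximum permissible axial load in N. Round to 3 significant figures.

C = D/d = 59.0/7.8 = 7.5641
K_W = (4C−1)/(4C−4) + 0.615/C = 29.256/26.256 + 0.0813 = 1.1956
τ_max = K·8FD/(πd³) → F_max = τ_allow·πd³/(8DK)
F_max = 692·π·7.8³/(8·59.0·1.1956) = 1.0317e+06/564.31 = 1828.2 N

1830 N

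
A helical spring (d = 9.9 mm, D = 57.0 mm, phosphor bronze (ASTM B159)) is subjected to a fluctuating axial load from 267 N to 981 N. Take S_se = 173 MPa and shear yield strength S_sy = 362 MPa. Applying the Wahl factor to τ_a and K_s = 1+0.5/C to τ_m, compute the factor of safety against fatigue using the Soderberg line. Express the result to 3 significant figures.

C = D/d = 57.0/9.9 = 5.7576; K_W = (4C−1)/(4C−4)+0.615/C = 1.2645; K_s = 1+0.5/C = 1.0868
F_a = (F_max−F_min)/2 = 357 N; F_m = (F_max+F_min)/2 = 624 N
τ_a = K_W·8F_aD/(πd³) = 1.2645 × 53.404 = 67.528 MPa
τ_m = K_s·8F_mD/(πd³) = 1.0868 × 93.346 = 101.45 MPa
Soderberg: 1/n_f = τ_a/S_se + τ_m/S_sy = 67.528/173 + 101.45/362 = 0.39033 + 0.28025 = 0.67059
n_f = 1/0.67059 = 1.491

1.49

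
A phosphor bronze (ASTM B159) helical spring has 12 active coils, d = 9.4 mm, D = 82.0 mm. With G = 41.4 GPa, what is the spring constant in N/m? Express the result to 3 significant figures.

6110 N/m

k = Gd⁴/(8D³N_a) = (41.4×10³ × 9.4⁴) / (8 × 82.0³ × 12)
  = 3.2323e+08 / 5.29313e+07 = 6.1066 N/mm = 6106.6 N/m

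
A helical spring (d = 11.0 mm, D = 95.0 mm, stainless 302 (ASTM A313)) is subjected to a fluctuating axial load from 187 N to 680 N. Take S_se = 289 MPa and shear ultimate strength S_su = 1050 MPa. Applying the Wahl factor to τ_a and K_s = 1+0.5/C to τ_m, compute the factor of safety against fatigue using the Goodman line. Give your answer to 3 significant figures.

C = D/d = 95.0/11.0 = 8.6364; K_W = (4C−1)/(4C−4)+0.615/C = 1.1694; K_s = 1+0.5/C = 1.0579
F_a = (F_max−F_min)/2 = 246.5 N; F_m = (F_max+F_min)/2 = 433.5 N
τ_a = K_W·8F_aD/(πd³) = 1.1694 × 44.803 = 52.393 MPa
τ_m = K_s·8F_mD/(πd³) = 1.0579 × 78.791 = 83.352 MPa
Goodman: 1/n_f = τ_a/S_se + τ_m/S_su = 52.393/289 + 83.352/1050 = 0.18129 + 0.07938 = 0.26067
n_f = 1/0.26067 = 3.836

3.84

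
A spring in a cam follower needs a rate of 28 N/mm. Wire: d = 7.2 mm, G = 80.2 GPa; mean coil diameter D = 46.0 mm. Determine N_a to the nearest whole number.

10

N_a = Gd⁴/(8D³k) = (80.2×10³ × 7.2⁴)/(8 × 46.0³ × 28)
    = 2.15528e+08 / 2.18033e+07 = 9.885 → 10 coils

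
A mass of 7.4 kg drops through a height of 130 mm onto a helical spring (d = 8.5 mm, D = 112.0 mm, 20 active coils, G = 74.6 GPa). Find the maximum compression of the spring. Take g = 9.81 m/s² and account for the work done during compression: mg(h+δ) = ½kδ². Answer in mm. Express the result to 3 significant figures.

154 mm

k = Gd⁴/(8D³N_a) = (74.6×10³)(8.5⁴)/(8·112.0³·20) = 1.7324 N/mm
W = mg = 7.4 × 9.81 = 72.594 N
½kδ² − Wδ − Wh = 0 → δ = (W + √(W² + 2kWh))/k
δ = (72.594 + √(5269.9 + 32697.5))/1.7324 = (72.594 + 194.85)/1.7324 = 154.38 mm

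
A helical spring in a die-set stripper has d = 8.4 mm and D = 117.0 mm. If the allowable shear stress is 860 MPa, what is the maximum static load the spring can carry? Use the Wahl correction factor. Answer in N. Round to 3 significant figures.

1550 N

C = D/d = 117.0/8.4 = 13.9286
K_W = (4C−1)/(4C−4) + 0.615/C = 54.714/51.714 + 0.0442 = 1.1022
τ_max = K·8FD/(πd³) → F_max = τ_allow·πd³/(8DK)
F_max = 860·π·8.4³/(8·117.0·1.1022) = 1.6013e+06/1031.6 = 1552.3 N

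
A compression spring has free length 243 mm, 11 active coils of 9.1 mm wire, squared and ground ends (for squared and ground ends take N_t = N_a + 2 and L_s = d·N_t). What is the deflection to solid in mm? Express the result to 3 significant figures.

125 mm

N_t = 13; L_s = 9.1·13 = 118.3 mm
δ_solid = L₀ − L_s = 243 − 118.3 = 124.7 mm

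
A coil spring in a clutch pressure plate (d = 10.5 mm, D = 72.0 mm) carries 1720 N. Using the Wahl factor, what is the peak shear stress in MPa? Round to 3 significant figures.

332 MPa

Spring index C = D/d = 72.0/10.5 = 6.8571
K_W = (4C−1)/(4C−4) + 0.615/C = 26.429/23.429 + 0.0897 = 1.2177
τ₀ = 8FD/(πd³) = 8·1720·72.0/(π·10.5³) = 990720/3636.8 = 272.42 MPa
τ_max = K·τ₀ = 1.2177 × 272.42 = 331.73 MPa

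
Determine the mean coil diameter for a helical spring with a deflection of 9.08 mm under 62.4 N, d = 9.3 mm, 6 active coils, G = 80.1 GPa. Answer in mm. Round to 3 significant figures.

122 mm

Required rate k = F/δ = 62.4/9.08 = 6.8722 N/mm
D = (Gd⁴/(8N_a·k))^(1/3) = (80.1×10³·9.3⁴/(8·6·6.8722))^(1/3)
  = (1.81645e+06)^(1/3) = 122.0136 mm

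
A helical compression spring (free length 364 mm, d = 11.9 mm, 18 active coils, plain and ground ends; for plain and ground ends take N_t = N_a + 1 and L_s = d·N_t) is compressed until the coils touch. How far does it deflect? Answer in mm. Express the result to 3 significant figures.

138 mm

N_t = 19; L_s = 11.9·19 = 226.1 mm
δ_solid = L₀ − L_s = 364 − 226.1 = 137.9 mm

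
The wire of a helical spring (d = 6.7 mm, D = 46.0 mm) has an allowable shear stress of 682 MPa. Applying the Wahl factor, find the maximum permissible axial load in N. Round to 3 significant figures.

1440 N

C = D/d = 46.0/6.7 = 6.8657
K_W = (4C−1)/(4C−4) + 0.615/C = 26.463/23.463 + 0.0896 = 1.2174
τ_max = K·8FD/(πd³) → F_max = τ_allow·πd³/(8DK)
F_max = 682·π·6.7³/(8·46.0·1.2174) = 6.444e+05/448.02 = 1438.3 N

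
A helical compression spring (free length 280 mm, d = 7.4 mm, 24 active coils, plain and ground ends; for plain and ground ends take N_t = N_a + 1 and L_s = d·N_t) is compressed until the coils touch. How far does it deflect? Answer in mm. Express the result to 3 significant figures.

95.0 mm

N_t = 25; L_s = 7.4·25 = 185 mm
δ_solid = L₀ − L_s = 280 − 185 = 95 mm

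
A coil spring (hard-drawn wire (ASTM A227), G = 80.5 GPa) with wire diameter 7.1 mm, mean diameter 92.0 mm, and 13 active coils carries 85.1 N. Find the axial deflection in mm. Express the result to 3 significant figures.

33.7 mm

k = Gd⁴/(8D³N_a) = (80.5×10³)(7.1⁴)/(8·92.0³·13) = 2.526 N/mm
δ = F/k = 85.1 / 2.526 = 33.69 mm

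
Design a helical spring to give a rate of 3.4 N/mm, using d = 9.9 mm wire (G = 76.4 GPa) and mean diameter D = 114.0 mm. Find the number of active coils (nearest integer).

18

N_a = Gd⁴/(8D³k) = (76.4×10³ × 9.9⁴)/(8 × 114.0³ × 3.4)
    = 7.33895e+08 / 4.0298e+07 = 18.21 → 18 coils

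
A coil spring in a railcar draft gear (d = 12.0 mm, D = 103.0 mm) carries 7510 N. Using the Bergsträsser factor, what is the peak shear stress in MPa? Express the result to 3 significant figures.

1320 MPa

Spring index C = D/d = 103.0/12.0 = 8.5833
K_B = (4C+2)/(4C−3) = 36.333/31.333 = 1.1596
τ₀ = 8FD/(πd³) = 8·7510·103.0/(π·12.0³) = 6.18824e+06/5428.7 = 1139.9 MPa
τ_max = K·τ₀ = 1.1596 × 1139.9 = 1321.8 MPa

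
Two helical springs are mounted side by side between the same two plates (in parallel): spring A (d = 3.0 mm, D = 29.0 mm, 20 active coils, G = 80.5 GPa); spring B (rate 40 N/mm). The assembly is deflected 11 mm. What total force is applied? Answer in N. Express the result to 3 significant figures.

458 N

k_A = Gd⁴/(8D³N_a) = (80.5×10³)(3.0⁴)/(8·29.0³·20) = 1.671 N/mm
Parallel: k_eq = 1.671 + 40 = 41.671 N/mm
F = k_eq·δ = 41.671·11 = 458.38 N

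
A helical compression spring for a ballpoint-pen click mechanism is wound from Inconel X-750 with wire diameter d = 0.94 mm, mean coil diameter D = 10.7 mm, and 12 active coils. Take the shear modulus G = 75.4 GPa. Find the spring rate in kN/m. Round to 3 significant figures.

k = Gd⁴/(8D³N_a) = (75.4×10³ × 0.94⁴) / (8 × 10.7³ × 12)
  = 58868.5 / 117604 = 0.50056 N/mm

0.501 kN/m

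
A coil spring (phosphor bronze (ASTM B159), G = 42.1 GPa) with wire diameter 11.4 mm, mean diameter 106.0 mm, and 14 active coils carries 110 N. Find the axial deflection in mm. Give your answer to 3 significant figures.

k = Gd⁴/(8D³N_a) = (42.1×10³)(11.4⁴)/(8·106.0³·14) = 5.3305 N/mm
δ = F/k = 110 / 5.3305 = 20.636 mm

20.6 mm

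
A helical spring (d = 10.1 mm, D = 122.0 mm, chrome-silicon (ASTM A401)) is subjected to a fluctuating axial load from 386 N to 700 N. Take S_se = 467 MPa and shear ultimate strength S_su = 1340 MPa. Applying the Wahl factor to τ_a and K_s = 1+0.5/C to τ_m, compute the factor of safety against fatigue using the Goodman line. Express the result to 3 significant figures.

C = D/d = 122.0/10.1 = 12.0792; K_W = (4C−1)/(4C−4)+0.615/C = 1.1186; K_s = 1+0.5/C = 1.0414
F_a = (F_max−F_min)/2 = 157 N; F_m = (F_max+F_min)/2 = 543 N
τ_a = K_W·8F_aD/(πd³) = 1.1186 × 47.341 = 52.956 MPa
τ_m = K_s·8F_mD/(πd³) = 1.0414 × 163.73 = 170.51 MPa
Goodman: 1/n_f = τ_a/S_se + τ_m/S_su = 52.956/467 + 170.51/1340 = 0.11340 + 0.12725 = 0.24064
n_f = 1/0.24064 = 4.156

4.16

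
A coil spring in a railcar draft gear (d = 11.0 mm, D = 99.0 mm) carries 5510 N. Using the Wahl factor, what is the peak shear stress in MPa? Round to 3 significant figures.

Spring index C = D/d = 99.0/11.0 = 9.0000
K_W = (4C−1)/(4C−4) + 0.615/C = 35.000/32.000 + 0.0683 = 1.1621
τ₀ = 8FD/(πd³) = 8·5510·99.0/(π·11.0³) = 4.36392e+06/4181.5 = 1043.6 MPa
τ_max = K·τ₀ = 1.1621 × 1043.6 = 1212.8 MPa

1210 MPa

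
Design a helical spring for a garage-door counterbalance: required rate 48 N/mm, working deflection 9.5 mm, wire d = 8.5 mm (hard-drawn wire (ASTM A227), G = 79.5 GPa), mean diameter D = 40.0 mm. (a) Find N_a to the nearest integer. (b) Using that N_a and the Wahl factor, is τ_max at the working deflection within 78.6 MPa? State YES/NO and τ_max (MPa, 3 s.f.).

N_a = Gd⁴/(8D³k) = (79.5×10³)(8.5⁴)/(8·40.0³·48) = 16.89 → N_a = 17
Actual rate k = Gd⁴/(8D³·17) = 47.679 N/mm
Working load F = kδ = 47.679·9.5 = 452.95 N
C = 40.0/8.5 = 4.7059; K_W = (4C−1)/(4C−4)+0.615/C = 1.3331
τ_max = K_W·8FD/(πd³) = 1.3331·75.126 = 100.15 MPa
τ_max > 78.6 MPa → exceeds allowable

(a) 17 coils; (b) NO, τ_max = 100 MPa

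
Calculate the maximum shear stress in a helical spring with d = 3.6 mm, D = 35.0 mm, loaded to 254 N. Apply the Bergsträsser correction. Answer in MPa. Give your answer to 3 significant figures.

553 MPa

Spring index C = D/d = 35.0/3.6 = 9.7222
K_B = (4C+2)/(4C−3) = 40.889/35.889 = 1.1393
τ₀ = 8FD/(πd³) = 8·254·35.0/(π·3.6³) = 71120/146.57 = 485.22 MPa
τ_max = K·τ₀ = 1.1393 × 485.22 = 552.81 MPa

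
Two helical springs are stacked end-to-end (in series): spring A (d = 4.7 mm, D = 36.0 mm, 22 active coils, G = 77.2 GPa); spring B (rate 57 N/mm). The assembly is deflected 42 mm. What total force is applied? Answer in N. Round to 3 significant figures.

178 N

k_A = Gd⁴/(8D³N_a) = (77.2×10³)(4.7⁴)/(8·36.0³·22) = 4.5876 N/mm
Series: 1/k_eq = 1/4.5876 + 1/57 = 0.23552; k_eq = 4.2459 N/mm
F = k_eq·δ = 4.2459·42 = 178.33 N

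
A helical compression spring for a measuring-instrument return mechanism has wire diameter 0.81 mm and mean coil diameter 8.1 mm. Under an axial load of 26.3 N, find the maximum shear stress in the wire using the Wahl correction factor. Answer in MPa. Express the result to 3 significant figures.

Spring index C = D/d = 8.1/0.81 = 10.0000
K_W = (4C−1)/(4C−4) + 0.615/C = 39.000/36.000 + 0.0615 = 1.1448
τ₀ = 8FD/(πd³) = 8·26.3·8.1/(π·0.81³) = 1704.24/1.6696 = 1020.8 MPa
τ_max = K·τ₀ = 1.1448 × 1020.8 = 1168.6 MPa

1170 MPa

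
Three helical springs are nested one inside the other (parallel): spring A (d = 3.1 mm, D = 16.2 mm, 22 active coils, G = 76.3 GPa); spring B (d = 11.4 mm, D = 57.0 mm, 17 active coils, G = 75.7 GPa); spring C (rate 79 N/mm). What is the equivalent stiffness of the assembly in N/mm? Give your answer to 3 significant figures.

k_A = Gd⁴/(8D³N_a) = (76.3×10³)(3.1⁴)/(8·16.2³·22) = 9.417 N/mm
k_B = Gd⁴/(8D³N_a) = (75.7×10³)(11.4⁴)/(8·57.0³·17) = 50.764 N/mm
Parallel: k_eq = 9.417 + 50.764 + 79 = 139.18 N/mm

139 N/mm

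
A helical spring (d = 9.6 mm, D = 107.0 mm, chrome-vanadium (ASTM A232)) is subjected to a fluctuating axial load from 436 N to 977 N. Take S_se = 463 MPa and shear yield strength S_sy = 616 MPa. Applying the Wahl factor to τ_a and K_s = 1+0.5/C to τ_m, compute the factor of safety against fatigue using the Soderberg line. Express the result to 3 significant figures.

1.75

C = D/d = 107.0/9.6 = 11.1458; K_W = (4C−1)/(4C−4)+0.615/C = 1.1291; K_s = 1+0.5/C = 1.0449
F_a = (F_max−F_min)/2 = 270.5 N; F_m = (F_max+F_min)/2 = 706.5 N
τ_a = K_W·8F_aD/(πd³) = 1.1291 × 83.306 = 94.061 MPa
τ_m = K_s·8F_mD/(πd³) = 1.0449 × 217.58 = 227.34 MPa
Soderberg: 1/n_f = τ_a/S_se + τ_m/S_sy = 94.061/463 + 227.34/616 = 0.20316 + 0.36906 = 0.57222
n_f = 1/0.57222 = 1.748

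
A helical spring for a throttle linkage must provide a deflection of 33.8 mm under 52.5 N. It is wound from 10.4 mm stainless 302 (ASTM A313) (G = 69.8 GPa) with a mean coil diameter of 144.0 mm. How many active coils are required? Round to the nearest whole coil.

22

Required rate k = F/δ = 52.5/33.8 = 1.5533 N/mm
N_a = Gd⁴/(8D³k) = (69.8×10³ × 10.4⁴)/(8 × 144.0³ × 1.5533)
    = 8.16561e+08 / 3.71039e+07 = 22.01 → 22 coils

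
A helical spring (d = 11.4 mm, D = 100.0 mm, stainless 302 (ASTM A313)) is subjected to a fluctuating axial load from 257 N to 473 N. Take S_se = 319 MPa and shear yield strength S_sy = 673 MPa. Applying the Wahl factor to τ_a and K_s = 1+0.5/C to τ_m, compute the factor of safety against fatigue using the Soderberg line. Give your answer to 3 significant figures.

C = D/d = 100.0/11.4 = 8.7719; K_W = (4C−1)/(4C−4)+0.615/C = 1.1666; K_s = 1+0.5/C = 1.0570
F_a = (F_max−F_min)/2 = 108 N; F_m = (F_max+F_min)/2 = 365 N
τ_a = K_W·8F_aD/(πd³) = 1.1666 × 18.563 = 21.656 MPa
τ_m = K_s·8F_mD/(πd³) = 1.0570 × 62.736 = 66.312 MPa
Soderberg: 1/n_f = τ_a/S_se + τ_m/S_sy = 21.656/319 + 66.312/673 = 0.06789 + 0.09853 = 0.16642
n_f = 1/0.16642 = 6.009

6.01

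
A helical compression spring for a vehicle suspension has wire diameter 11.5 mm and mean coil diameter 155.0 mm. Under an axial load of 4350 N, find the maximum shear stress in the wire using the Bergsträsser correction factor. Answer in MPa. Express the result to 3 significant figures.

Spring index C = D/d = 155.0/11.5 = 13.4783
K_B = (4C+2)/(4C−3) = 55.913/50.913 = 1.0982
τ₀ = 8FD/(πd³) = 8·4350·155.0/(π·11.5³) = 5.394e+06/4778 = 1128.9 MPa
τ_max = K·τ₀ = 1.0982 × 1128.9 = 1239.8 MPa

1240 MPa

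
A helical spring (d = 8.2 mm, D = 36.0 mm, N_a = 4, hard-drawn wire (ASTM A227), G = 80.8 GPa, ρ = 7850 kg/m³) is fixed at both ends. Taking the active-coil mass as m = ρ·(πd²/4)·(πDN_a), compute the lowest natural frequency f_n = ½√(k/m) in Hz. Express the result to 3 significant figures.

k = Gd⁴/(8D³N_a) = (80.8×10³)(8.2⁴)/(8·36.0³·4) = 244.69 N/mm = 2.4469e+05 N/m
Wire length L = πDN_a = π·36.0·4 = 452.39 mm
m = ρ·(πd²/4)·L = 7850 × 52.81×10⁻⁶ m² × 0.45239 m = 0.18754 kg
f_n = ½√(k/m) = 0.5·√(2.4469e+05/0.18754) = 0.5·√(1.3047e+06) = 571.12 Hz

571 Hz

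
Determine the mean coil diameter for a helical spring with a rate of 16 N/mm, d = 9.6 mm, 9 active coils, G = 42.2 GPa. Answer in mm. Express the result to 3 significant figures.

67.8 mm

D = (Gd⁴/(8N_a·k))^(1/3) = (42.2×10³·9.6⁴/(8·9·16))^(1/3)
  = (311132)^(1/3) = 67.7613 mm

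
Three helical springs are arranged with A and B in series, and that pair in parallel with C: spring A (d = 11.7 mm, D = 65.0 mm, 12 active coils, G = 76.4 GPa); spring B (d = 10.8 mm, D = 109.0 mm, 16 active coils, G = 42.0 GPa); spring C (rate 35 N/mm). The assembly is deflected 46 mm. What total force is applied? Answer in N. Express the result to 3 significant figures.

k_A = Gd⁴/(8D³N_a) = (76.4×10³)(11.7⁴)/(8·65.0³·12) = 54.303 N/mm
k_B = Gd⁴/(8D³N_a) = (42.0×10³)(10.8⁴)/(8·109.0³·16) = 3.4471 N/mm
Springs A,B series: k_AB = 1/(1/54.303+1/3.4471) = 3.2414 N/mm; parallel with C: k_eq = 3.2414+35 = 38.241 N/mm
F = k_eq·δ = 38.241·46 = 1759.1 N

1760 N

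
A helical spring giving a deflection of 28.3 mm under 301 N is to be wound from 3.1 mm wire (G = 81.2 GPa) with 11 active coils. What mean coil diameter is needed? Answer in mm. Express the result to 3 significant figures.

Required rate k = F/δ = 301/28.3 = 10.636 N/mm
D = (Gd⁴/(8N_a·k))^(1/3) = (81.2×10³·3.1⁴/(8·11·10.636))^(1/3)
  = (8011.98)^(1/3) = 20.0100 mm

20.0 mm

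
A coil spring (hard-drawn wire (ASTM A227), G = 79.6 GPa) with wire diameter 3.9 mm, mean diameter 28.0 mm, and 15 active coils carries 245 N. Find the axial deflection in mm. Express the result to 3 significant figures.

35.0 mm

k = Gd⁴/(8D³N_a) = (79.6×10³)(3.9⁴)/(8·28.0³·15) = 6.9906 N/mm
δ = F/k = 245 / 6.9906 = 35.047 mm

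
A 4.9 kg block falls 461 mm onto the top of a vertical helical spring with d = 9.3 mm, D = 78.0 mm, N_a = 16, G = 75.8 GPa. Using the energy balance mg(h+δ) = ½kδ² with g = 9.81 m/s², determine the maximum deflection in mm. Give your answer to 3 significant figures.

74.2 mm

k = Gd⁴/(8D³N_a) = (75.8×10³)(9.3⁴)/(8·78.0³·16) = 9.3348 N/mm
W = mg = 4.9 × 9.81 = 48.069 N
½kδ² − Wδ − Wh = 0 → δ = (W + √(W² + 2kWh))/k
δ = (48.069 + √(2310.6 + 413717))/9.3348 = (48.069 + 645)/9.3348 = 74.246 mm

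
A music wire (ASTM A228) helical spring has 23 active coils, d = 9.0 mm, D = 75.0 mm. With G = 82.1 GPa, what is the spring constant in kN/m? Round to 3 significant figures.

6.94 kN/m

k = Gd⁴/(8D³N_a) = (82.1×10³ × 9.0⁴) / (8 × 75.0³ × 23)
  = 5.38658e+08 / 7.7625e+07 = 6.9392 N/mm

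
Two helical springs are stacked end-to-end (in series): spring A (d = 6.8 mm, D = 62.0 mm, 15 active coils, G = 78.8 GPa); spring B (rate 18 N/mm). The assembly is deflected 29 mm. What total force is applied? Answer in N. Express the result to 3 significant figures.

129 N

k_A = Gd⁴/(8D³N_a) = (78.8×10³)(6.8⁴)/(8·62.0³·15) = 5.8912 N/mm
Series: 1/k_eq = 1/5.8912 + 1/18 = 0.2253; k_eq = 4.4385 N/mm
F = k_eq·δ = 4.4385·29 = 128.72 N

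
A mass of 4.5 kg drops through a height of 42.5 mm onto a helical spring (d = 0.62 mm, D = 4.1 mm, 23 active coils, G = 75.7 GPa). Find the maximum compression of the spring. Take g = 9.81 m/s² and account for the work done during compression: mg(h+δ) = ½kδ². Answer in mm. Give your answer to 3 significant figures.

132 mm

k = Gd⁴/(8D³N_a) = (75.7×10³)(0.62⁴)/(8·4.1³·23) = 0.88205 N/mm
W = mg = 4.5 × 9.81 = 44.145 N
½kδ² − Wδ − Wh = 0 → δ = (W + √(W² + 2kWh))/k
δ = (44.145 + √(1948.8 + 3309.74))/0.88205 = (44.145 + 72.516)/0.88205 = 132.26 mm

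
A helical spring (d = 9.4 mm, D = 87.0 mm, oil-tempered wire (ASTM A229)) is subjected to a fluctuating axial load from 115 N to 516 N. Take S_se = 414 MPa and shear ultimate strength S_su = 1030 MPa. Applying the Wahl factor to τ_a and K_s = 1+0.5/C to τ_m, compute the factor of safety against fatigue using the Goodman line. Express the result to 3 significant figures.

4.24

C = D/d = 87.0/9.4 = 9.2553; K_W = (4C−1)/(4C−4)+0.615/C = 1.1573; K_s = 1+0.5/C = 1.0540
F_a = (F_max−F_min)/2 = 200.5 N; F_m = (F_max+F_min)/2 = 315.5 N
τ_a = K_W·8F_aD/(πd³) = 1.1573 × 53.48 = 61.892 MPa
τ_m = K_s·8F_mD/(πd³) = 1.0540 × 84.154 = 88.7 MPa
Goodman: 1/n_f = τ_a/S_se + τ_m/S_su = 61.892/414 + 88.7/1030 = 0.14950 + 0.08612 = 0.23561
n_f = 1/0.23561 = 4.244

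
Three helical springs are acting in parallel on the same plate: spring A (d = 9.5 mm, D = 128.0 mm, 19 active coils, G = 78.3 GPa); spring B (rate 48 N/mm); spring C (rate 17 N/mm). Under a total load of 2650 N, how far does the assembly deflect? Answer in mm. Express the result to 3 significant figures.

39.6 mm

k_A = Gd⁴/(8D³N_a) = (78.3×10³)(9.5⁴)/(8·128.0³·19) = 2.0007 N/mm
Parallel: k_eq = 2.0007 + 48 + 17 = 67.001 N/mm
δ = F/k_eq = 2650/67.001 = 39.552 mm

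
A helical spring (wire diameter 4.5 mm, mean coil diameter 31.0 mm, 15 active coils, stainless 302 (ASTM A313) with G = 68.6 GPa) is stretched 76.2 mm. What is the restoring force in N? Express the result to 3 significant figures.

600 N

k = Gd⁴/(8D³N_a) = (68.6×10³)(4.5⁴)/(8·31.0³·15) = 7.8688 N/mm
F = k·δ = 7.8688 × 76.2 = 599.6 N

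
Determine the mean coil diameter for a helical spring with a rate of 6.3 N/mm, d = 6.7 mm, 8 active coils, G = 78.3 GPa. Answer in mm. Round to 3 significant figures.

D = (Gd⁴/(8N_a·k))^(1/3) = (78.3×10³·6.7⁴/(8·8·6.3))^(1/3)
  = (391328)^(1/3) = 73.1442 mm

73.1 mm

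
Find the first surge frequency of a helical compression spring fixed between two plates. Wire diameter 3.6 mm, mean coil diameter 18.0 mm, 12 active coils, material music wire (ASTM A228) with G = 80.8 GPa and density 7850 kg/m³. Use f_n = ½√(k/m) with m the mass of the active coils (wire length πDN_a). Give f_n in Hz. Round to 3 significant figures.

k = Gd⁴/(8D³N_a) = (80.8×10³)(3.6⁴)/(8·18.0³·12) = 24.24 N/mm = 24240 N/m
Wire length L = πDN_a = π·18.0·12 = 678.58 mm
m = ρ·(πd²/4)·L = 7850 × 10.179×10⁻⁶ m² × 0.67858 m = 0.054221 kg
f_n = ½√(k/m) = 0.5·√(24240/0.054221) = 0.5·√(4.4706e+05) = 334.31 Hz

334 Hz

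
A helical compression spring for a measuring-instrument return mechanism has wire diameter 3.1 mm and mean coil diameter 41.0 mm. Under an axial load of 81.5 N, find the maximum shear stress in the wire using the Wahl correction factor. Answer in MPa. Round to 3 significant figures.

316 MPa

Spring index C = D/d = 41.0/3.1 = 13.2258
K_W = (4C−1)/(4C−4) + 0.615/C = 51.903/48.903 + 0.0465 = 1.1078
τ₀ = 8FD/(πd³) = 8·81.5·41.0/(π·3.1³) = 26732/93.591 = 285.63 MPa
τ_max = K·τ₀ = 1.1078 × 285.63 = 316.43 MPa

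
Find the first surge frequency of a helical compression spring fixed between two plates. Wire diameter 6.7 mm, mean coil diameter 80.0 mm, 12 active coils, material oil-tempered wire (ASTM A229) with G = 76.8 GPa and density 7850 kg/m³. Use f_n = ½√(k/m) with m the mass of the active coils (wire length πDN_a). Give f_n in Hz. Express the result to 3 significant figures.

30.7 Hz

k = Gd⁴/(8D³N_a) = (76.8×10³)(6.7⁴)/(8·80.0³·12) = 3.1486 N/mm = 3148.6 N/m
Wire length L = πDN_a = π·80.0·12 = 3015.9 mm
m = ρ·(πd²/4)·L = 7850 × 35.257×10⁻⁶ m² × 3.0159 m = 0.8347 kg
f_n = ½√(k/m) = 0.5·√(3148.6/0.8347) = 0.5·√(3772.2) = 30.709 Hz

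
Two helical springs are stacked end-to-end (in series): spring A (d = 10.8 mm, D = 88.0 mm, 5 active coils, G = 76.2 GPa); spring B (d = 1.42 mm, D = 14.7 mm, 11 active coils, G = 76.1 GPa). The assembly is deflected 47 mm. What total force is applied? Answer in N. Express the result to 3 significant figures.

50.6 N

k_A = Gd⁴/(8D³N_a) = (76.2×10³)(10.8⁴)/(8·88.0³·5) = 38.031 N/mm
k_B = Gd⁴/(8D³N_a) = (76.1×10³)(1.42⁴)/(8·14.7³·11) = 1.1069 N/mm
Series: 1/k_eq = 1/38.031 + 1/1.1069 = 0.92973; k_eq = 1.0756 N/mm
F = k_eq·δ = 1.0756·47 = 50.552 N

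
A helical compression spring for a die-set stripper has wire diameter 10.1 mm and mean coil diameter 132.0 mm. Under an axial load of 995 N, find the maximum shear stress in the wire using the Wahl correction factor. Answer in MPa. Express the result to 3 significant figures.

Spring index C = D/d = 132.0/10.1 = 13.0693
K_W = (4C−1)/(4C−4) + 0.615/C = 51.277/48.277 + 0.0471 = 1.1092
τ₀ = 8FD/(πd³) = 8·995·132.0/(π·10.1³) = 1.05072e+06/3236.8 = 324.62 MPa
τ_max = K·τ₀ = 1.1092 × 324.62 = 360.07 MPa

360 MPa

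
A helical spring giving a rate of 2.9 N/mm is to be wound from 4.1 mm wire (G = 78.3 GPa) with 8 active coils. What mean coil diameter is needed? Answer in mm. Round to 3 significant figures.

D = (Gd⁴/(8N_a·k))^(1/3) = (78.3×10³·4.1⁴/(8·8·2.9))^(1/3)
  = (119212)^(1/3) = 49.2160 mm

49.2 mm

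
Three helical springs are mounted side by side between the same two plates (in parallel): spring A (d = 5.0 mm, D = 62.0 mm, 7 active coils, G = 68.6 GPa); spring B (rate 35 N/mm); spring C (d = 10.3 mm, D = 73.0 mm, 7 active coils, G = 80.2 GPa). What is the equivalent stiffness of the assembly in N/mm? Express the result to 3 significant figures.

k_A = Gd⁴/(8D³N_a) = (68.6×10³)(5.0⁴)/(8·62.0³·7) = 3.2125 N/mm
k_C = Gd⁴/(8D³N_a) = (80.2×10³)(10.3⁴)/(8·73.0³·7) = 41.435 N/mm
Parallel: k_eq = 3.2125 + 35 + 41.435 = 79.647 N/mm

79.6 N/mm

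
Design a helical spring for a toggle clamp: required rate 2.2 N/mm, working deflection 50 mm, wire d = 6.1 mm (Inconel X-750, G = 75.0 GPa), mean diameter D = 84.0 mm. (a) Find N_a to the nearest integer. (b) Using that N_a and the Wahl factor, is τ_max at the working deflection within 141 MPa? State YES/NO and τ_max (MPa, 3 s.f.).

(a) 10 coils; (b) YES, τ_max = 114 MPa

N_a = Gd⁴/(8D³k) = (75.0×10³)(6.1⁴)/(8·84.0³·2.2) = 9.955 → N_a = 10
Actual rate k = Gd⁴/(8D³·10) = 2.19 N/mm
Working load F = kδ = 2.19·50 = 109.5 N
C = 84.0/6.1 = 13.7705; K_W = (4C−1)/(4C−4)+0.615/C = 1.1034
τ_max = K_W·8FD/(πd³) = 1.1034·103.19 = 113.86 MPa
τ_max ≤ 141 MPa → acceptable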